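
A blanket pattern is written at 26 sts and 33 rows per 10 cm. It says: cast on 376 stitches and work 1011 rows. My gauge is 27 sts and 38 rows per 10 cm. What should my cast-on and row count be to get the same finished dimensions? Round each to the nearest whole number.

Cast on 390 stitches; work 1164 rows.

Stitches: 376 × 27/26 = 390.46 → 390.
Rows: 1011 × 38/33 = 1164.18 → 1164.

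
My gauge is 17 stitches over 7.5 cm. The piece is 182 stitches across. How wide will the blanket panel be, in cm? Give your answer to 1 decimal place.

17 stitches / 7.5 cm = 2.267 stitches per cm.
182 / 2.267 = 80.29 cm.

80.3 cm.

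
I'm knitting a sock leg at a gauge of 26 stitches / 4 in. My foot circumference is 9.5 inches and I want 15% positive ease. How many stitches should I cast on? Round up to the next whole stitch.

Finished = 9.5 × 1.15 = 10.93 in.
26 / 4 = 6.5 sts per inch.
10.93 × 6.5 = 71.01 sts.
→ 72 sts.

72 stitches.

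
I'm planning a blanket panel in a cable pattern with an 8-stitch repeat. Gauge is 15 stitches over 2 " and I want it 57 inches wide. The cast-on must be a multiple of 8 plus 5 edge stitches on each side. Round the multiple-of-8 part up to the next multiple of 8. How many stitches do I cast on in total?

15 / 2 = 7.5 sts per inch.
57 × 7.5 = 427.50 sts.
Less 10 edge sts → 417.50 for the repeat.
Next multiple of 8: 424.
Add back 10 edge sts → 434.

Cast on 434 stitches.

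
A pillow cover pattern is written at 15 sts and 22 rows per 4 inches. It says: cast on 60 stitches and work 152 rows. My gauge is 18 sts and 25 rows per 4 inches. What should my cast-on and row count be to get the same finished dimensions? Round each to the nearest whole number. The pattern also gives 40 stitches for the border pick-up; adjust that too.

Stitches: 60 × 18/15 = 72.00 → 72.
Rows: 152 × 25/22 = 172.73 → 173.
border pick-up: 40 × 18/15 = 48.00 → 48.

Cast on 72 stitches; work 173 rows; border pick-up 48 stitches.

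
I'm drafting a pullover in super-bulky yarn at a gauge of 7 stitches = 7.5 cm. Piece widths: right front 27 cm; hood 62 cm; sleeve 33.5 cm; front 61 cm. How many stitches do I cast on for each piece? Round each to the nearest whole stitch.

right front 25; hood 58; sleeve 31; front 57.

Rate = 7/7.5 = 0.933 sts per cm.
right front: 27 × 0.933 = 25.20 → 25.
hood: 62 × 0.933 = 57.87 → 58.
sleeve: 33.5 × 0.933 = 31.27 → 31.
front: 61 × 0.933 = 56.93 → 57.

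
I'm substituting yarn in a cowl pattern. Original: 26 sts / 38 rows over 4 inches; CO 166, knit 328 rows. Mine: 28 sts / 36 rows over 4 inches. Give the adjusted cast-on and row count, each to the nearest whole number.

Cast on 179 stitches; work 311 rows.

Stitches: 166 × 28/26 = 178.77 → 179.
Rows: 328 × 36/38 = 310.74 → 311.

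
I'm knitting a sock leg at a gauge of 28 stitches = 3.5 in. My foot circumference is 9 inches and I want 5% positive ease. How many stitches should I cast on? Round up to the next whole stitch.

Finished = 9 × 1.05 = 9.45 in.
28 / 3.5 = 8 sts per inch.
9.45 × 8 = 75.60 sts.
→ 76 sts.

Cast on 76 stitches.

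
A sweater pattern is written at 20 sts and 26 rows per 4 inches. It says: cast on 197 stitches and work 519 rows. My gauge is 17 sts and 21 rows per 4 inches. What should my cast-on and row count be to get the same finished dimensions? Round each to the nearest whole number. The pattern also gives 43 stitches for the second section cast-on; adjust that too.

Stitches: 197 × 17/20 = 167.45 → 167.
Rows: 519 × 21/26 = 419.19 → 419.
second section cast-on: 43 × 17/20 = 36.55 → 37.

Cast on 167 stitches; work 419 rows; second section cast-on 37 stitches.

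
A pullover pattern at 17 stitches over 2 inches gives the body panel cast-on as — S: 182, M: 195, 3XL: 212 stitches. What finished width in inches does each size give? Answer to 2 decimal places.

S 21.41 inches; M 22.94 inches; 3XL 24.94 inches.

17/2 = 8.5 sts per in.
S: 182 / 8.5 = 21.412 → 21.41 in.
M: 195 / 8.5 = 22.941 → 22.94 in.
3XL: 212 / 8.5 = 24.941 → 24.94 in.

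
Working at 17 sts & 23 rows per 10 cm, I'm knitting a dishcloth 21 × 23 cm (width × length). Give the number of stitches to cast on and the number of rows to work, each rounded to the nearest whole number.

Cast on 36 stitches and work 53 rows.

Stitch gauge = 17/10 = 1.7 sts/cm; 21 × 1.7 = 35.70 → 36 sts.
Row gauge = 23/10 = 2.3 rows/cm; 23 × 2.3 = 52.90 → 53 rows.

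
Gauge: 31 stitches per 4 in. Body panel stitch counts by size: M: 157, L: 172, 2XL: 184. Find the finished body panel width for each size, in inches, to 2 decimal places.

M 20.26 inches; L 22.19 inches; 2XL 23.74 inches.

31/4 = 7.75 sts per in.
M: 157 / 7.75 = 20.258 → 20.26 in.
L: 172 / 7.75 = 22.194 → 22.19 in.
2XL: 184 / 7.75 = 23.742 → 23.74 in.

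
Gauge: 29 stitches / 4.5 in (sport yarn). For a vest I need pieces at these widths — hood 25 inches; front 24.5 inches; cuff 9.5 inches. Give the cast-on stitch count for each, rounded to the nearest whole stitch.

hood 161; front 158; cuff 61.

Rate = 29/4.5 = 6.444 sts per in.
hood: 25 × 6.444 = 161.11 → 161.
front: 24.5 × 6.444 = 157.89 → 158.
cuff: 9.5 × 6.444 = 61.22 → 61.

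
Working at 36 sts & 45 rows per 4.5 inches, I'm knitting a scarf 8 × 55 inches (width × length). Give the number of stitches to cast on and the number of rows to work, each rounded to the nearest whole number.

Cast on 64 stitches and work 550 rows.

Stitch gauge = 36/4.5 = 8 sts/in; 8 × 8 = 64.00 → 64 sts.
Row gauge = 45/4.5 = 10 rows/in; 55 × 10 = 550.00 → 550 rows.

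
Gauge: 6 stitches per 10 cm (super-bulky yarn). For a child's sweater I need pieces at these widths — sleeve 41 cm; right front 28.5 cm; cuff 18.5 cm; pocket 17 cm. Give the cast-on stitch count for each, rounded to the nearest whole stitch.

sleeve 25; right front 17; cuff 11; pocket 10.

Rate = 6/10 = 0.6 sts per cm.
sleeve: 41 × 0.6 = 24.60 → 25.
right front: 28.5 × 0.6 = 17.10 → 17.
cuff: 18.5 × 0.6 = 11.10 → 11.
pocket: 17 × 0.6 = 10.20 → 10.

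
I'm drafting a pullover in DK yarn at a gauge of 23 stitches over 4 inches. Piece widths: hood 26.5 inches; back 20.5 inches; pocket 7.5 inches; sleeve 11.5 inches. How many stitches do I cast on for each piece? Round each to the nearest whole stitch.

hood 152; back 118; pocket 43; sleeve 66.

Rate = 23/4 = 5.75 sts per in.
hood: 26.5 × 5.75 = 152.38 → 152.
back: 20.5 × 5.75 = 117.88 → 118.
pocket: 7.5 × 5.75 = 43.12 → 43.
sleeve: 11.5 × 5.75 = 66.12 → 66.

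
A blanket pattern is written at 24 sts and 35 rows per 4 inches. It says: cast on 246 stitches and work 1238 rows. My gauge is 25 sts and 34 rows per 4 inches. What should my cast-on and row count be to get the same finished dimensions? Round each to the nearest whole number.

Cast on 256 stitches; work 1203 rows.

Stitches: 246 × 25/24 = 256.25 → 256.
Rows: 1238 × 34/35 = 1202.63 → 1203.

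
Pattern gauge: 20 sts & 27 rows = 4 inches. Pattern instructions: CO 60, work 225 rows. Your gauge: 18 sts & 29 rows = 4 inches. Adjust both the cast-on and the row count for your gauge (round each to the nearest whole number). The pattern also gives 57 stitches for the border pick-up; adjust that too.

Cast on 54 stitches; work 242 rows; border pick-up 51 stitches.

Stitches: 60 × 18/20 = 54.00 → 54.
Rows: 225 × 29/27 = 241.67 → 242.
border pick-up: 57 × 18/20 = 51.30 → 51.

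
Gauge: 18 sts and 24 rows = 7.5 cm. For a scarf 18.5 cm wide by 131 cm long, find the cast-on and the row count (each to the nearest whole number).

Cast on 44 stitches and work 419 rows.

Stitch gauge = 18/7.5 = 2.4 sts/cm; 18.5 × 2.4 = 44.40 → 44 sts.
Row gauge = 24/7.5 = 3.2 rows/cm; 131 × 3.2 = 419.20 → 419 rows.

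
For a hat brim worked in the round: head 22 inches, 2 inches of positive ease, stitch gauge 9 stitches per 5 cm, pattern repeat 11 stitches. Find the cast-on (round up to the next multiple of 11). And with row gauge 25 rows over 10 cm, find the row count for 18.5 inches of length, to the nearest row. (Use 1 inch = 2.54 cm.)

Finished = 22 + 2 = 24 inches.
24 inches × 2.54 = 60.96 cm.
9/5 = 1.8 sts per cm; 60.96 × 1.8 = 109.73 sts.
Next multiple of 11 → 110.
18.5 inches = 46.99 cm; × 2.5 = 117.47 → 117 rows.

Cast on 110 stitches; work 117 rows.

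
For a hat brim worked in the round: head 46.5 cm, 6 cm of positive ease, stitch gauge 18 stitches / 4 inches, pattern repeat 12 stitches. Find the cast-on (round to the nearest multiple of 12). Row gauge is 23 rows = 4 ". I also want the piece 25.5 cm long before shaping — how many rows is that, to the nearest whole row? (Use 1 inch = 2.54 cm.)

Cast on 96 stitches; work 58 rows.

Finished = 46.5 + 6 = 52.5 cm.
52.5 cm × 1/2.54 = 20.67 inches.
18/4 = 4.5 sts per in; 20.67 × 4.5 = 93.01 sts.
Nearest multiple of 12 → 96.
25.5 cm = 10.04 inches; × 5.75 = 57.73 → 58 rows.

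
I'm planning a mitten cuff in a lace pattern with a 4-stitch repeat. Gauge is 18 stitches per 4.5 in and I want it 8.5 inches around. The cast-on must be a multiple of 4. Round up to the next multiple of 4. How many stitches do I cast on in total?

18 / 4.5 = 4 sts per inch.
8.5 × 4 = 34.00 sts.
Next multiple of 4: 36.

36 stitches.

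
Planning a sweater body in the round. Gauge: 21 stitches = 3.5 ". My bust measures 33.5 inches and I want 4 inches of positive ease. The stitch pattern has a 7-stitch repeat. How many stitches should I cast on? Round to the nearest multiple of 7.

Finished = 33.5 + 4 = 37.5 inches.
21 / 3.5 = 6 sts/in.
37.5 × 6 = 225.00 sts.
Nearest multiple of 7: 224.

CO 224 sts.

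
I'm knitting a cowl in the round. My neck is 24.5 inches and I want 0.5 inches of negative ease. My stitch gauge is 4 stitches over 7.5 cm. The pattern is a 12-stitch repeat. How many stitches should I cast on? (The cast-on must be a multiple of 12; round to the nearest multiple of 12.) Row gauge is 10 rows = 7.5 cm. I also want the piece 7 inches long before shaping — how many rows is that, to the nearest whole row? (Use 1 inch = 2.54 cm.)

Cast on 36 stitches; work 24 rows.

Finished = 24.5 − 0.5 = 24 inches.
24 inches × 2.54 = 60.96 cm.
4/7.5 = 0.533 sts per cm; 60.96 × 0.533 = 32.51 sts.
Nearest multiple of 12 → 36.
7 inches = 17.78 cm; × 1.333 = 23.71 → 24 rows.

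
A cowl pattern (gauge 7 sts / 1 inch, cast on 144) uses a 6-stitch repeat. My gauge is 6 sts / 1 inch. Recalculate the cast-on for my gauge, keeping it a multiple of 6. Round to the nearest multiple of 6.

144 × 6 / 7 = 123.43.
Nearest multiple of 6: 126.

CO 126 sts.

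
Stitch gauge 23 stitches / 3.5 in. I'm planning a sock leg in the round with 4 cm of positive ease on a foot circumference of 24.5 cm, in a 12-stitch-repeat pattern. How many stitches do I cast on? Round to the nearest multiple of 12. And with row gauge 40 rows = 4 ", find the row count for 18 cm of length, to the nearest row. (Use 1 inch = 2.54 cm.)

Cast on 72 stitches; work 71 rows.

Finished = 24.5 + 4 = 28.5 cm.
28.5 cm × 1/2.54 = 11.22 inches.
23/3.5 = 6.571 sts per in; 11.22 × 6.571 = 73.73 sts.
Nearest multiple of 12 → 72.
18 cm = 7.09 inches; × 10 = 70.87 → 71 rows.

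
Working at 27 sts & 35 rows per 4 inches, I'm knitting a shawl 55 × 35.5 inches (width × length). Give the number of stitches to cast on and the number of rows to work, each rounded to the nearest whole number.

Stitch gauge = 27/4 = 6.75 sts/in; 55 × 6.75 = 371.25 → 371 sts.
Row gauge = 35/4 = 8.75 rows/in; 35.5 × 8.75 = 310.62 → 311 rows.

Cast on 371 stitches and work 311 rows.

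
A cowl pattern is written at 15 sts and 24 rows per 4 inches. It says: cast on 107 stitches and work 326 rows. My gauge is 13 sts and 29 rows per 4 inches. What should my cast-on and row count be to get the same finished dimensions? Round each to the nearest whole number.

Stitches: 107 × 13/15 = 92.73 → 93.
Rows: 326 × 29/24 = 393.92 → 394.

Cast on 93 stitches; work 394 rows.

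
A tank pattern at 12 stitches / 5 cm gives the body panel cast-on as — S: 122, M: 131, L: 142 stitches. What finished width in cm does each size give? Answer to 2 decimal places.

12/5 = 2.4 sts per cm.
S: 122 / 2.4 = 50.833 → 50.83 cm.
M: 131 / 2.4 = 54.583 → 54.58 cm.
L: 142 / 2.4 = 59.167 → 59.17 cm.

S 50.83 cm; M 54.58 cm; L 59.17 cm.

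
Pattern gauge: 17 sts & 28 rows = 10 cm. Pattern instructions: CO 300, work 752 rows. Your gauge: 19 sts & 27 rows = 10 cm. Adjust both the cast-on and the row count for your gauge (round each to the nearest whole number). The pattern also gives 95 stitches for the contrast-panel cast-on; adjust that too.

Stitches: 300 × 19/17 = 335.29 → 335.
Rows: 752 × 27/28 = 725.14 → 725.
contrast-panel cast-on: 95 × 19/17 = 106.18 → 106.

Cast on 335 stitches; work 725 rows; contrast-panel cast-on 106 stitches.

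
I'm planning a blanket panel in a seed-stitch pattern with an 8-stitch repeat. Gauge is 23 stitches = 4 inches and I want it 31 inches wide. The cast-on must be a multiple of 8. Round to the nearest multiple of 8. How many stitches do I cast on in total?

CO 176 sts.

23 / 4 = 5.75 sts per inch.
31 × 5.75 = 178.25 sts.
Nearest multiple of 8: 176.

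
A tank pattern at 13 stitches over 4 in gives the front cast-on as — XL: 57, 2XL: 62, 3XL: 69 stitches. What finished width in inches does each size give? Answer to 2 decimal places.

XL 17.54 inches; 2XL 19.08 inches; 3XL 21.23 inches.

13/4 = 3.25 sts per in.
XL: 57 / 3.25 = 17.538 → 17.54 in.
2XL: 62 / 3.25 = 19.077 → 19.08 in.
3XL: 69 / 3.25 = 21.231 → 21.23 in.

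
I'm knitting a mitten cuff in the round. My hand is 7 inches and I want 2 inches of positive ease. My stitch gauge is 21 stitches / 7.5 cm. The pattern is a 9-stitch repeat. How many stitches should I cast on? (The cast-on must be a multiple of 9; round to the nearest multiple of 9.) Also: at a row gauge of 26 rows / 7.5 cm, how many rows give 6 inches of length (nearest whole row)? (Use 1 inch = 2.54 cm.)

Finished = 7 + 2 = 9 inches.
9 inches × 2.54 = 22.86 cm.
21/7.5 = 2.8 sts per cm; 22.86 × 2.8 = 64.01 sts.
Nearest multiple of 9 → 63.
6 inches = 15.24 cm; × 3.467 = 52.83 → 53 rows.

Cast on 63 stitches; work 53 rows.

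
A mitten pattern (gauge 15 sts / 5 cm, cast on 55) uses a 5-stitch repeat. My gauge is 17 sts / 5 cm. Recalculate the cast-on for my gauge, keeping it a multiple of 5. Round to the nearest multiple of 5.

60 stitches.

55 × 17 / 15 = 62.33.
Nearest multiple of 5: 60.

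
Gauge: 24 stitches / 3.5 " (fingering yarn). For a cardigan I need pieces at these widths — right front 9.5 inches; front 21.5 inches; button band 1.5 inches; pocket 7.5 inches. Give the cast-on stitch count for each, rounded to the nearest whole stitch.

right front 65; front 147; button band 10; pocket 51.

Rate = 24/3.5 = 6.857 sts per in.
right front: 9.5 × 6.857 = 65.14 → 65.
front: 21.5 × 6.857 = 147.43 → 147.
button band: 1.5 × 6.857 = 10.29 → 10.
pocket: 7.5 × 6.857 = 51.43 → 51.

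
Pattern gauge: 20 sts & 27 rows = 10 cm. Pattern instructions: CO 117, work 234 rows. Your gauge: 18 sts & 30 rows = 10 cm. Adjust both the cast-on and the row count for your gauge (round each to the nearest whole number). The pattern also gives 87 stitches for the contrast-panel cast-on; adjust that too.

Stitches: 117 × 18/20 = 105.30 → 105.
Rows: 234 × 30/27 = 260.00 → 260.
contrast-panel cast-on: 87 × 18/20 = 78.30 → 78.

Cast on 105 stitches; work 260 rows; contrast-panel cast-on 78 stitches.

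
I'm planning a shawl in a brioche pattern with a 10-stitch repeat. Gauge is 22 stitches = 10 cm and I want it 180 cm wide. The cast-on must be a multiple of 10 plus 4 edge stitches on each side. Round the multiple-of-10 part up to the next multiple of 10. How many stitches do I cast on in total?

22 / 10 = 2.2 sts per cm.
180 × 2.2 = 396.00 sts.
Less 8 edge sts → 388.00 for the repeat.
Next multiple of 10: 390.
Add back 8 edge sts → 398.

398 stitches.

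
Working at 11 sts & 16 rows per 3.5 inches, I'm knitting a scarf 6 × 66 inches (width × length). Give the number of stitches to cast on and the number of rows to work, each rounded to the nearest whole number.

Cast on 19 stitches and work 302 rows.

Stitch gauge = 11/3.5 = 3.143 sts/in; 6 × 3.143 = 18.86 → 19 sts.
Row gauge = 16/3.5 = 4.571 rows/in; 66 × 4.571 = 301.71 → 302 rows.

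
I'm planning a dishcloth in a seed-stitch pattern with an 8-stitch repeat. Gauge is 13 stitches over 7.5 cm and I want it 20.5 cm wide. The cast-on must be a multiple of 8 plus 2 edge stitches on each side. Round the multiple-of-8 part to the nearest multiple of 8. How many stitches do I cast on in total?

CO 36 sts.

13 / 7.5 = 1.733 sts per cm.
20.5 × 1.733 = 35.53 sts.
Less 4 edge sts → 31.53 for the repeat.
Nearest multiple of 8: 32.
Add back 4 edge sts → 36.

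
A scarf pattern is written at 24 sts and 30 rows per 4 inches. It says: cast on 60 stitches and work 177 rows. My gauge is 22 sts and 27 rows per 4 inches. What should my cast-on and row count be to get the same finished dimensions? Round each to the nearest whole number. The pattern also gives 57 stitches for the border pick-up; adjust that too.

Stitches: 60 × 22/24 = 55.00 → 55.
Rows: 177 × 27/30 = 159.30 → 159.
border pick-up: 57 × 22/24 = 52.25 → 52.

Cast on 55 stitches; work 159 rows; border pick-up 52 stitches.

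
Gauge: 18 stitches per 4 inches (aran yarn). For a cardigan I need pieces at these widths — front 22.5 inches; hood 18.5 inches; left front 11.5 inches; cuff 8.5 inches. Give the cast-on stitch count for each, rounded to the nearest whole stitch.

front 101; hood 83; left front 52; cuff 38.

Rate = 18/4 = 4.5 sts per in.
front: 22.5 × 4.5 = 101.25 → 101.
hood: 18.5 × 4.5 = 83.25 → 83.
left front: 11.5 × 4.5 = 51.75 → 52.
cuff: 8.5 × 4.5 = 38.25 → 38.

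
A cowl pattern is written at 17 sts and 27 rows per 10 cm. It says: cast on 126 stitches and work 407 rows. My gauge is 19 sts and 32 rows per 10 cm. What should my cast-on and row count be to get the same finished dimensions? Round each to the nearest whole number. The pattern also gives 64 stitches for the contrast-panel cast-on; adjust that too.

Cast on 141 stitches; work 482 rows; contrast-panel cast-on 72 stitches.

Stitches: 126 × 19/17 = 140.82 → 141.
Rows: 407 × 32/27 = 482.37 → 482.
contrast-panel cast-on: 64 × 19/17 = 71.53 → 72.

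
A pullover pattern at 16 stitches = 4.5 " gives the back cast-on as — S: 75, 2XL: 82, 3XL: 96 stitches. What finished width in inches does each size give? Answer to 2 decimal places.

16/4.5 = 3.556 sts per in.
S: 75 / 3.556 = 21.094 → 21.09 in.
2XL: 82 / 3.556 = 23.062 → 23.06 in.
3XL: 96 / 3.556 = 27.000 → 27.00 in.

S 21.09 inches; 2XL 23.06 inches; 3XL 27.00 inches.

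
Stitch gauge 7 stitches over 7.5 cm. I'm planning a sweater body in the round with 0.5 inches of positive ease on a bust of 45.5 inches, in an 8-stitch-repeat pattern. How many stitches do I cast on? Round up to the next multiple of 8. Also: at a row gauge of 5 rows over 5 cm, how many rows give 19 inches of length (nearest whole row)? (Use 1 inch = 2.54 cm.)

Finished = 45.5 + 0.5 = 46 inches.
46 inches × 2.54 = 116.84 cm.
7/7.5 = 0.933 sts per cm; 116.84 × 0.933 = 109.05 sts.
Next multiple of 8 → 112.
19 inches = 48.26 cm; × 1 = 48.26 → 48 rows.

Cast on 112 stitches; work 48 rows.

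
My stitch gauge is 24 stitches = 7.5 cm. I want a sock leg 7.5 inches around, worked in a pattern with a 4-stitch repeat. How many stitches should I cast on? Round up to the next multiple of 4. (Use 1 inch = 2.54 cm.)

7.5 in = 7.5 × 2.54 = 19.05 cm.
24 / 7.5 = 3.2 sts/cm.
19.05 × 3.2 = 60.96 sts.
→ 64.

64 stitches.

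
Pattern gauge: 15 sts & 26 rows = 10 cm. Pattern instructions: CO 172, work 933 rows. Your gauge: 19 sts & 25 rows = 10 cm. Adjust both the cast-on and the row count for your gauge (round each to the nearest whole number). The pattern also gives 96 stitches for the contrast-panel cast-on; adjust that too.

Stitches: 172 × 19/15 = 217.87 → 218.
Rows: 933 × 25/26 = 897.12 → 897.
contrast-panel cast-on: 96 × 19/15 = 121.60 → 122.

Cast on 218 stitches; work 897 rows; contrast-panel cast-on 122 stitches.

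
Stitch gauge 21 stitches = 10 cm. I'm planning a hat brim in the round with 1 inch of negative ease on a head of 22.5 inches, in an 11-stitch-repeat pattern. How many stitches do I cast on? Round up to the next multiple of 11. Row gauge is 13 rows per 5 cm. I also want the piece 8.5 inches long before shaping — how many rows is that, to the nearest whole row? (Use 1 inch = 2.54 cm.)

Cast on 121 stitches; work 56 rows.

Finished = 22.5 − 1 = 21.5 inches.
21.5 inches × 2.54 = 54.61 cm.
21/10 = 2.1 sts per cm; 54.61 × 2.1 = 114.68 sts.
Next multiple of 11 → 121.
8.5 inches = 21.59 cm; × 2.6 = 56.13 → 56 rows.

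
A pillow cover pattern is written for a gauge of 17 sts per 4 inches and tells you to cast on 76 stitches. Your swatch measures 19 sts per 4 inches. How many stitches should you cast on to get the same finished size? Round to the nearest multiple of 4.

Scale factor = 19 / 17 = 1.118.
76 × 19 / 17 = 84.94 sts.
→ 84 sts.

CO 84 sts.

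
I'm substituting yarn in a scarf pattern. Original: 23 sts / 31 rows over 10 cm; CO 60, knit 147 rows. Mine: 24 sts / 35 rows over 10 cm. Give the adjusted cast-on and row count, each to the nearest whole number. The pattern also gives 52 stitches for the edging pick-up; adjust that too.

Stitches: 60 × 24/23 = 62.61 → 63.
Rows: 147 × 35/31 = 165.97 → 166.
edging pick-up: 52 × 24/23 = 54.26 → 54.

Cast on 63 stitches; work 166 rows; edging pick-up 54 stitches.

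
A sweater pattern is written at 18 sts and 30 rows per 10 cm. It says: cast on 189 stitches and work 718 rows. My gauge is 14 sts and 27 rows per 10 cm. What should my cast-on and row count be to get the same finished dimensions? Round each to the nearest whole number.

Cast on 147 stitches; work 646 rows.

Stitches: 189 × 14/18 = 147.00 → 147.
Rows: 718 × 27/30 = 646.20 → 646.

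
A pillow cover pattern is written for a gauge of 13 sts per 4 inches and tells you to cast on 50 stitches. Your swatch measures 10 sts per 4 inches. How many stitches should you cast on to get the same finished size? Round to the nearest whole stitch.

Cast on 38 stitches.

Scale factor = 10 / 13 = 0.769.
50 × 10 / 13 = 38.46 sts.
→ 38 sts.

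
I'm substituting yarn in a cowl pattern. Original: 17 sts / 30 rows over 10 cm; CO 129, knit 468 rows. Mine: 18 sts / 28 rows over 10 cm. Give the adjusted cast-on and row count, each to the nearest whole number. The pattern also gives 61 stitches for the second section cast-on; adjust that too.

Stitches: 129 × 18/17 = 136.59 → 137.
Rows: 468 × 28/30 = 436.80 → 437.
second section cast-on: 61 × 18/17 = 64.59 → 65.

Cast on 137 stitches; work 437 rows; second section cast-on 65 stitches.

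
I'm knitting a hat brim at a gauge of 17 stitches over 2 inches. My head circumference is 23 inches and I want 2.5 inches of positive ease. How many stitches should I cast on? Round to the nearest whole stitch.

Finished = 23 + 2.5 = 25.5 in.
17 / 2 = 8.5 sts per inch.
25.50 × 8.5 = 216.75 sts.
→ 217 sts.

217 stitches.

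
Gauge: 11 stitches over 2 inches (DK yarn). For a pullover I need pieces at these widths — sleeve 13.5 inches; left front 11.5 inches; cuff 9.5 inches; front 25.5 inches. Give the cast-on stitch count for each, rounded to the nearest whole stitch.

sleeve 74; left front 63; cuff 52; front 140.

Rate = 11/2 = 5.5 sts per in.
sleeve: 13.5 × 5.5 = 74.25 → 74.
left front: 11.5 × 5.5 = 63.25 → 63.
cuff: 9.5 × 5.5 = 52.25 → 52.
front: 25.5 × 5.5 = 140.25 → 140.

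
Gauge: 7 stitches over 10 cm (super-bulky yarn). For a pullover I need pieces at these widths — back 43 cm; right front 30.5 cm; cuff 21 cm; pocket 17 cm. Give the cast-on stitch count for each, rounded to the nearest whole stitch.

Rate = 7/10 = 0.7 sts per cm.
back: 43 × 0.7 = 30.10 → 30.
right front: 30.5 × 0.7 = 21.35 → 21.
cuff: 21 × 0.7 = 14.70 → 15.
pocket: 17 × 0.7 = 11.90 → 12.

back 30; right front 21; cuff 15; pocket 12.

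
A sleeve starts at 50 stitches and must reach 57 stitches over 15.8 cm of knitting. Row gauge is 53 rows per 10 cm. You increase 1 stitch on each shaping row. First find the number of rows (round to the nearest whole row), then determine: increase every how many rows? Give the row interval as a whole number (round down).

Increase every 12th row.

Rows = 15.8 × 5.3 = 83.7 → 84 rows.
Stitches to add: 7 → 7 shaping rows (at 1 st each).
84 / 7 = 12.00 → every 12 rows.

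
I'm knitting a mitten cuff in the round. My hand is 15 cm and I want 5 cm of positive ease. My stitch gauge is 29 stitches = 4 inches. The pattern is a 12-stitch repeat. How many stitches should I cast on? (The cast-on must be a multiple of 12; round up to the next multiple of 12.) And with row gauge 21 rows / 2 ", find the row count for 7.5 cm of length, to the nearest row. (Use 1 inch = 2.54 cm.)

Cast on 60 stitches; work 31 rows.

Finished = 15 + 5 = 20 cm.
20 cm × 1/2.54 = 7.87 inches.
29/4 = 7.25 sts per in; 7.87 × 7.25 = 57.09 sts.
Next multiple of 12 → 60.
7.5 cm = 2.95 inches; × 10.5 = 31.00 → 31 rows.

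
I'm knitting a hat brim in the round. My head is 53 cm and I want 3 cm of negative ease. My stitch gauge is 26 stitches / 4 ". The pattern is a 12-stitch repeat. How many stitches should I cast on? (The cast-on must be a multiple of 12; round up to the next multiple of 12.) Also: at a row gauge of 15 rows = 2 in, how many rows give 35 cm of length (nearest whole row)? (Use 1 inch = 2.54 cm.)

Finished = 53 − 3 = 50 cm.
50 cm × 1/2.54 = 19.69 inches.
26/4 = 6.5 sts per in; 19.69 × 6.5 = 127.95 sts.
Next multiple of 12 → 132.
35 cm = 13.78 inches; × 7.5 = 103.35 → 103 rows.

Cast on 132 stitches; work 103 rows.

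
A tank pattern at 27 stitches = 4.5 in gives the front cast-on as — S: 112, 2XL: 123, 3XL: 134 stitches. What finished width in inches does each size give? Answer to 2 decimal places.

S 18.67 inches; 2XL 20.50 inches; 3XL 22.33 inches.

27/4.5 = 6 sts per in.
S: 112 / 6 = 18.667 → 18.67 in.
2XL: 123 / 6 = 20.500 → 20.50 in.
3XL: 134 / 6 = 22.333 → 22.33 in.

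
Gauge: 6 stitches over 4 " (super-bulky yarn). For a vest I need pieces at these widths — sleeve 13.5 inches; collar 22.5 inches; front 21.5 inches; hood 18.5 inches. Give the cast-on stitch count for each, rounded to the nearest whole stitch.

sleeve 20; collar 34; front 32; hood 28.

Rate = 6/4 = 1.5 sts per in.
sleeve: 13.5 × 1.5 = 20.25 → 20.
collar: 22.5 × 1.5 = 33.75 → 34.
front: 21.5 × 1.5 = 32.25 → 32.
hood: 18.5 × 1.5 = 27.75 → 28.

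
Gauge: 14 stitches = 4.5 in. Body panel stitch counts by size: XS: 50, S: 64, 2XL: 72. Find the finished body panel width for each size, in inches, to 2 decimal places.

14/4.5 = 3.111 sts per in.
XS: 50 / 3.111 = 16.071 → 16.07 in.
S: 64 / 3.111 = 20.571 → 20.57 in.
2XL: 72 / 3.111 = 23.143 → 23.14 in.

XS 16.07 inches; S 20.57 inches; 2XL 23.14 inches.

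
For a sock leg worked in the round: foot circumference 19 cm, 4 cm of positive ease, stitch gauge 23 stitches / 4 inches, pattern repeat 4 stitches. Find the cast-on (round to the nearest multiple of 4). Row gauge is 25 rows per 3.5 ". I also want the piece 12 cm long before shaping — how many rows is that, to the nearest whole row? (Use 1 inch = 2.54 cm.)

Finished = 19 + 4 = 23 cm.
23 cm × 1/2.54 = 9.06 inches.
23/4 = 5.75 sts per in; 9.06 × 5.75 = 52.07 sts.
Nearest multiple of 4 → 52.
12 cm = 4.72 inches; × 7.143 = 33.75 → 34 rows.

Cast on 52 stitches; work 34 rows.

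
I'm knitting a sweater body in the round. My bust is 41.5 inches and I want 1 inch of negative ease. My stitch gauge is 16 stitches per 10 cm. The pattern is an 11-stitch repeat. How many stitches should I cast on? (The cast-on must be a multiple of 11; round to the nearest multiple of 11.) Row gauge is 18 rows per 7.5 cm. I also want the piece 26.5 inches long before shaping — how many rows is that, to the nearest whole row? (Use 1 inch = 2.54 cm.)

Finished = 41.5 − 1 = 40.5 inches.
40.5 inches × 2.54 = 102.87 cm.
16/10 = 1.6 sts per cm; 102.87 × 1.6 = 164.59 sts.
Nearest multiple of 11 → 165.
26.5 inches = 67.31 cm; × 2.4 = 161.54 → 162 rows.

Cast on 165 stitches; work 162 rows.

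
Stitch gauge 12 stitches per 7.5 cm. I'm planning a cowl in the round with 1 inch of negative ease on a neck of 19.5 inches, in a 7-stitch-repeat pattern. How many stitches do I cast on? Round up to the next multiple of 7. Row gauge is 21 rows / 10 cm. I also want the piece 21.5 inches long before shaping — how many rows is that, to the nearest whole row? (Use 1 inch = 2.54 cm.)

Finished = 19.5 − 1 = 18.5 inches.
18.5 inches × 2.54 = 46.99 cm.
12/7.5 = 1.6 sts per cm; 46.99 × 1.6 = 75.18 sts.
Next multiple of 7 → 77.
21.5 inches = 54.61 cm; × 2.1 = 114.68 → 115 rows.

Cast on 77 stitches; work 115 rows.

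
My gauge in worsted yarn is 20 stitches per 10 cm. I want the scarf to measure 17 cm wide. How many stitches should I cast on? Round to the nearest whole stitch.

20 stitches / 10 cm = 2 stitches per cm.
17 × 2 = 34.00 stitches.

Cast on 34 stitches.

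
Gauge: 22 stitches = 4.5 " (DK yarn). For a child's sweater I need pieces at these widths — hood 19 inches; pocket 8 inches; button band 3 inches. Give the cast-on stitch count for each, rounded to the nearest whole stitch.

hood 93; pocket 39; button band 15.

Rate = 22/4.5 = 4.889 sts per in.
hood: 19 × 4.889 = 92.89 → 93.
pocket: 8 × 4.889 = 39.11 → 39.
button band: 3 × 4.889 = 14.67 → 15.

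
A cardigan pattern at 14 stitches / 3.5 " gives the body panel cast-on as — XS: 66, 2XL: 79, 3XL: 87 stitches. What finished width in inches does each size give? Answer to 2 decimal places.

14/3.5 = 4 sts per in.
XS: 66 / 4 = 16.500 → 16.50 in.
2XL: 79 / 4 = 19.750 → 19.75 in.
3XL: 87 / 4 = 21.750 → 21.75 in.

XS 16.50 inches; 2XL 19.75 inches; 3XL 21.75 inches.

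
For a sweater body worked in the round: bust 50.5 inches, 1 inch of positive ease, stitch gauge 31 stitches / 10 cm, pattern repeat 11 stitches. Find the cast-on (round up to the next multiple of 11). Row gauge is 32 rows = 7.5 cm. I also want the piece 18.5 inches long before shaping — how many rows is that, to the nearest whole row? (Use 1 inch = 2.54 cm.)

Cast on 407 stitches; work 200 rows.

Finished = 50.5 + 1 = 51.5 inches.
51.5 inches × 2.54 = 130.81 cm.
31/10 = 3.1 sts per cm; 130.81 × 3.1 = 405.51 sts.
Next multiple of 11 → 407.
18.5 inches = 46.99 cm; × 4.267 = 200.49 → 200 rows.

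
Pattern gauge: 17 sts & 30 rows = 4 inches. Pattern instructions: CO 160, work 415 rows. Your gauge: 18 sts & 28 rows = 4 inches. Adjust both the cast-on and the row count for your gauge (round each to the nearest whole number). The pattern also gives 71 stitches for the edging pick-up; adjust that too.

Cast on 169 stitches; work 387 rows; edging pick-up 75 stitches.

Stitches: 160 × 18/17 = 169.41 → 169.
Rows: 415 × 28/30 = 387.33 → 387.
edging pick-up: 71 × 18/17 = 75.18 → 75.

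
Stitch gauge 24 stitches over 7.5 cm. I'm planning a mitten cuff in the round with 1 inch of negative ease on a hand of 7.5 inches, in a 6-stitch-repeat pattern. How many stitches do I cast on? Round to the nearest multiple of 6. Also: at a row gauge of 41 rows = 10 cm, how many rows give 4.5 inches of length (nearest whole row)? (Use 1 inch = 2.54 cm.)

Finished = 7.5 − 1 = 6.5 inches.
6.5 inches × 2.54 = 16.51 cm.
24/7.5 = 3.2 sts per cm; 16.51 × 3.2 = 52.83 sts.
Nearest multiple of 6 → 54.
4.5 inches = 11.43 cm; × 4.1 = 46.86 → 47 rows.

Cast on 54 stitches; work 47 rows.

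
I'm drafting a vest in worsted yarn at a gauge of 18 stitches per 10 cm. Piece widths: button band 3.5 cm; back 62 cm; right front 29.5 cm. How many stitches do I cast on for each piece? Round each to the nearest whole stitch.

button band 6; back 112; right front 53.

Rate = 18/10 = 1.8 sts per cm.
button band: 3.5 × 1.8 = 6.30 → 6.
back: 62 × 1.8 = 111.60 → 112.
right front: 29.5 × 1.8 = 53.10 → 53.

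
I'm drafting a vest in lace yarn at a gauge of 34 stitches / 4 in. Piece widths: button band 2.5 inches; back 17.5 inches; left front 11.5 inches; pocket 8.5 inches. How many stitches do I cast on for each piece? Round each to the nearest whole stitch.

button band 21; back 149; left front 98; pocket 72.

Rate = 34/4 = 8.5 sts per in.
button band: 2.5 × 8.5 = 21.25 → 21.
back: 17.5 × 8.5 = 148.75 → 149.
left front: 11.5 × 8.5 = 97.75 → 98.
pocket: 8.5 × 8.5 = 72.25 → 72.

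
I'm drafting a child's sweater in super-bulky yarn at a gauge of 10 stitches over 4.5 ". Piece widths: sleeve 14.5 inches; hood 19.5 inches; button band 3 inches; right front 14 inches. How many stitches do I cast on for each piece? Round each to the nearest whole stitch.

sleeve 32; hood 43; button band 7; right front 31.

Rate = 10/4.5 = 2.222 sts per in.
sleeve: 14.5 × 2.222 = 32.22 → 32.
hood: 19.5 × 2.222 = 43.33 → 43.
button band: 3 × 2.222 = 6.67 → 7.
right front: 14 × 2.222 = 31.11 → 31.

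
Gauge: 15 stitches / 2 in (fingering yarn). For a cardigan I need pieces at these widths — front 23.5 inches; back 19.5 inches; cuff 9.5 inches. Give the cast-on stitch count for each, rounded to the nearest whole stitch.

Rate = 15/2 = 7.5 sts per in.
front: 23.5 × 7.5 = 176.25 → 176.
back: 19.5 × 7.5 = 146.25 → 146.
cuff: 9.5 × 7.5 = 71.25 → 71.

front 176; back 146; cuff 71.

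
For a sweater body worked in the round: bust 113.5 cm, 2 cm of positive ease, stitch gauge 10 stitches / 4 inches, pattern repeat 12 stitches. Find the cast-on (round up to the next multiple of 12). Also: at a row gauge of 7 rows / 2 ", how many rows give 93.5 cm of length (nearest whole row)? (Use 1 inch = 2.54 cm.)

Finished = 113.5 + 2 = 115.5 cm.
115.5 cm × 1/2.54 = 45.47 inches.
10/4 = 2.5 sts per in; 45.47 × 2.5 = 113.68 sts.
Next multiple of 12 → 120.
93.5 cm = 36.81 inches; × 3.5 = 128.84 → 129 rows.

Cast on 120 stitches; work 129 rows.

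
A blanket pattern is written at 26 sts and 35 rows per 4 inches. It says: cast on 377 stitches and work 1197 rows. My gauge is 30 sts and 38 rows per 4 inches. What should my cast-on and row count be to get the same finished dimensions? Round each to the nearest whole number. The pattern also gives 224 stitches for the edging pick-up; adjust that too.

Stitches: 377 × 30/26 = 435.00 → 435.
Rows: 1197 × 38/35 = 1299.60 → 1300.
edging pick-up: 224 × 30/26 = 258.46 → 258.

Cast on 435 stitches; work 1300 rows; edging pick-up 258 stitches.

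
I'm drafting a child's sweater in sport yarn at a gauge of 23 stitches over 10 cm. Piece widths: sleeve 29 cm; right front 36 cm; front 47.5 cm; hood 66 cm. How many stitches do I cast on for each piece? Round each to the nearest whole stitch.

Rate = 23/10 = 2.3 sts per cm.
sleeve: 29 × 2.3 = 66.70 → 67.
right front: 36 × 2.3 = 82.80 → 83.
front: 47.5 × 2.3 = 109.25 → 109.
hood: 66 × 2.3 = 151.80 → 152.

sleeve 67; right front 83; front 109; hood 152.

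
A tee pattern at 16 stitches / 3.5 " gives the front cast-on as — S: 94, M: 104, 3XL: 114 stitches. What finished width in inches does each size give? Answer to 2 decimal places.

16/3.5 = 4.571 sts per in.
S: 94 / 4.571 = 20.562 → 20.56 in.
M: 104 / 4.571 = 22.750 → 22.75 in.
3XL: 114 / 4.571 = 24.938 → 24.94 in.

S 20.56 inches; M 22.75 inches; 3XL 24.94 inches.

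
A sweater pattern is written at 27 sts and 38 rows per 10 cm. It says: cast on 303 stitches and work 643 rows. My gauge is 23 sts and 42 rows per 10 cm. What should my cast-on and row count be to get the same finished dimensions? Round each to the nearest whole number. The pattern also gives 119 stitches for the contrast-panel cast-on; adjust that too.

Stitches: 303 × 23/27 = 258.11 → 258.
Rows: 643 × 42/38 = 710.68 → 711.
contrast-panel cast-on: 119 × 23/27 = 101.37 → 101.

Cast on 258 stitches; work 711 rows; contrast-panel cast-on 101 stitches.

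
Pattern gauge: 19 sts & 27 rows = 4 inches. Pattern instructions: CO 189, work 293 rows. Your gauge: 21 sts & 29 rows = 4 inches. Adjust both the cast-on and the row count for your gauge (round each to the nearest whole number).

Stitches: 189 × 21/19 = 208.89 → 209.
Rows: 293 × 29/27 = 314.70 → 315.

Cast on 209 stitches; work 315 rows.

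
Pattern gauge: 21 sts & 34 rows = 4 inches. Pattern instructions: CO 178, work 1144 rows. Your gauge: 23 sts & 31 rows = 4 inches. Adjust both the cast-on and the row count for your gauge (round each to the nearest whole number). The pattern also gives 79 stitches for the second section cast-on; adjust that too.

Stitches: 178 × 23/21 = 194.95 → 195.
Rows: 1144 × 31/34 = 1043.06 → 1043.
second section cast-on: 79 × 23/21 = 86.52 → 87.

Cast on 195 stitches; work 1043 rows; second section cast-on 87 stitches.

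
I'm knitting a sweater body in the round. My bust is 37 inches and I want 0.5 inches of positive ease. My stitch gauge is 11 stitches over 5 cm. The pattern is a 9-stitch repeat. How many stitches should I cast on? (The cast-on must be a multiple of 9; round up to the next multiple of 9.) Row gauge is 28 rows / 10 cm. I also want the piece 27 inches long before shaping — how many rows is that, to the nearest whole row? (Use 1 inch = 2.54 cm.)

Cast on 216 stitches; work 192 rows.

Finished = 37 + 0.5 = 37.5 inches.
37.5 inches × 2.54 = 95.25 cm.
11/5 = 2.2 sts per cm; 95.25 × 2.2 = 209.55 sts.
Next multiple of 9 → 216.
27 inches = 68.58 cm; × 2.8 = 192.02 → 192 rows.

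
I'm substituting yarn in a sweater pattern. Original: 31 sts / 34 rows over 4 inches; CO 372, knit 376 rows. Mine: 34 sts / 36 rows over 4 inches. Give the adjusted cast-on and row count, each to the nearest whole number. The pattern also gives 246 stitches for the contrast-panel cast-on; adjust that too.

Cast on 408 stitches; work 398 rows; contrast-panel cast-on 270 stitches.

Stitches: 372 × 34/31 = 408.00 → 408.
Rows: 376 × 36/34 = 398.12 → 398.
contrast-panel cast-on: 246 × 34/31 = 269.81 → 270.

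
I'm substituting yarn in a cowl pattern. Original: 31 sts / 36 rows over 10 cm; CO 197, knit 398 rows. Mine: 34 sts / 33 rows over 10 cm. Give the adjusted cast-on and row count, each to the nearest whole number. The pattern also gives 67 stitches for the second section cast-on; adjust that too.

Cast on 216 stitches; work 365 rows; second section cast-on 73 stitches.

Stitches: 197 × 34/31 = 216.06 → 216.
Rows: 398 × 33/36 = 364.83 → 365.
second section cast-on: 67 × 34/31 = 73.48 → 73.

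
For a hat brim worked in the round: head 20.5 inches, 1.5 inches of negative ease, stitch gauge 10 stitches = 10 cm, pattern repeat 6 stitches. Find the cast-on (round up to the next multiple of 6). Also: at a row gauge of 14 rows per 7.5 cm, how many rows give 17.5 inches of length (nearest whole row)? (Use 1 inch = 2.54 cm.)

Finished = 20.5 − 1.5 = 19 inches.
19 inches × 2.54 = 48.26 cm.
10/10 = 1 sts per cm; 48.26 × 1 = 48.26 sts.
Next multiple of 6 → 54.
17.5 inches = 44.45 cm; × 1.867 = 82.97 → 83 rows.

Cast on 54 stitches; work 83 rows.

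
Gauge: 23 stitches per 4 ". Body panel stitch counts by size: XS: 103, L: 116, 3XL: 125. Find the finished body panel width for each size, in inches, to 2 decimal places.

23/4 = 5.75 sts per in.
XS: 103 / 5.75 = 17.913 → 17.91 in.
L: 116 / 5.75 = 20.174 → 20.17 in.
3XL: 125 / 5.75 = 21.739 → 21.74 in.

XS 17.91 inches; L 20.17 inches; 3XL 21.74 inches.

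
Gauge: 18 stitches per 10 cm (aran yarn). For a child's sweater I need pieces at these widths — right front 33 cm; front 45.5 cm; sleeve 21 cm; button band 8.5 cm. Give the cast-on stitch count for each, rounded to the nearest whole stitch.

right front 59; front 82; sleeve 38; button band 15.

Rate = 18/10 = 1.8 sts per cm.
right front: 33 × 1.8 = 59.40 → 59.
front: 45.5 × 1.8 = 81.90 → 82.
sleeve: 21 × 1.8 = 37.80 → 38.
button band: 8.5 × 1.8 = 15.30 → 15.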